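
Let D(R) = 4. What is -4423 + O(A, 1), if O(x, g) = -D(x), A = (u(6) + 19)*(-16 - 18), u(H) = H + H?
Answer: -4427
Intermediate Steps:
u(H) = 2*H
A = -1054 (A = (2*6 + 19)*(-16 - 18) = (12 + 19)*(-34) = 31*(-34) = -1054)
O(x, g) = -4 (O(x, g) = -1*4 = -4)
-4423 + O(A, 1) = -4423 - 4 = -4427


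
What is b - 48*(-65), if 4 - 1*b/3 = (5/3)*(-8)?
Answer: 3172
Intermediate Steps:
b = 52 (b = 12 - 3*5/3*(-8) = 12 - 3*5*(⅓)*(-8) = 12 - 5*(-8) = 12 - 3*(-40/3) = 12 + 40 = 52)
b - 48*(-65) = 52 - 48*(-65) = 52 + 3120 = 3172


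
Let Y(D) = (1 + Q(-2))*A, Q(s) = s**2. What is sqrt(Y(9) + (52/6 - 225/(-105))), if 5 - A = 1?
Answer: sqrt(13587)/21 ≈ 5.5506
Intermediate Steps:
A = 4 (A = 5 - 1*1 = 5 - 1 = 4)
Y(D) = 20 (Y(D) = (1 + (-2)**2)*4 = (1 + 4)*4 = 5*4 = 20)
sqrt(Y(9) + (52/6 - 225/(-105))) = sqrt(20 + (52/6 - 225/(-105))) = sqrt(20 + (52*(1/6) - 225*(-1/105))) = sqrt(20 + (26/3 + 15/7)) = sqrt(20 + 227/21) = sqrt(647/21) = sqrt(13587)/21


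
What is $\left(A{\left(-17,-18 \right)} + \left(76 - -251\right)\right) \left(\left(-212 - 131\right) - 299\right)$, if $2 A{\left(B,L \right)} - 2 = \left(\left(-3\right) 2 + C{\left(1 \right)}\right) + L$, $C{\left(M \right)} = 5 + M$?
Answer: $-204798$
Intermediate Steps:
$A{\left(B,L \right)} = 1 + \frac{L}{2}$ ($A{\left(B,L \right)} = 1 + \frac{\left(\left(-3\right) 2 + \left(5 + 1\right)\right) + L}{2} = 1 + \frac{\left(-6 + 6\right) + L}{2} = 1 + \frac{0 + L}{2} = 1 + \frac{L}{2}$)
$\left(A{\left(-17,-18 \right)} + \left(76 - -251\right)\right) \left(\left(-212 - 131\right) - 299\right) = \left(\left(1 + \frac{1}{2} \left(-18\right)\right) + \left(76 - -251\right)\right) \left(\left(-212 - 131\right) - 299\right) = \left(\left(1 - 9\right) + \left(76 + 251\right)\right) \left(\left(-212 - 131\right) - 299\right) = \left(-8 + 327\right) \left(-343 - 299\right) = 319 \left(-642\right) = -204798$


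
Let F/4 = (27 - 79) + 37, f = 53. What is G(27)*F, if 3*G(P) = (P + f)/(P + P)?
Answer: -800/27 ≈ -29.630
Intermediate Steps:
G(P) = (53 + P)/(6*P) (G(P) = ((P + 53)/(P + P))/3 = ((53 + P)/((2*P)))/3 = ((53 + P)*(1/(2*P)))/3 = ((53 + P)/(2*P))/3 = (53 + P)/(6*P))
F = -60 (F = 4*((27 - 79) + 37) = 4*(-52 + 37) = 4*(-15) = -60)
G(27)*F = ((⅙)*(53 + 27)/27)*(-60) = ((⅙)*(1/27)*80)*(-60) = (40/81)*(-60) = -800/27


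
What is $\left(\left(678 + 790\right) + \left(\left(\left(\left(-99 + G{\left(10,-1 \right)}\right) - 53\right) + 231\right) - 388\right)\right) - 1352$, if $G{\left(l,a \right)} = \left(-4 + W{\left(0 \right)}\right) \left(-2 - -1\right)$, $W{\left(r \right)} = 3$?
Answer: $-192$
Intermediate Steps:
$G{\left(l,a \right)} = 1$ ($G{\left(l,a \right)} = \left(-4 + 3\right) \left(-2 - -1\right) = - (-2 + 1) = \left(-1\right) \left(-1\right) = 1$)
$\left(\left(678 + 790\right) + \left(\left(\left(\left(-99 + G{\left(10,-1 \right)}\right) - 53\right) + 231\right) - 388\right)\right) - 1352 = \left(\left(678 + 790\right) + \left(\left(\left(\left(-99 + 1\right) - 53\right) + 231\right) - 388\right)\right) - 1352 = \left(1468 + \left(\left(\left(-98 - 53\right) + 231\right) - 388\right)\right) - 1352 = \left(1468 + \left(\left(-151 + 231\right) - 388\right)\right) - 1352 = \left(1468 + \left(80 - 388\right)\right) - 1352 = \left(1468 - 308\right) - 1352 = 1160 - 1352 = -192$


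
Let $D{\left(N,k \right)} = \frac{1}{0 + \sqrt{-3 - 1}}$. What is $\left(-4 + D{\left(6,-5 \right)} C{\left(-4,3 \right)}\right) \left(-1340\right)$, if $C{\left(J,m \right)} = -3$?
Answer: $5360 - 2010 i \approx 5360.0 - 2010.0 i$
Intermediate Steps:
$D{\left(N,k \right)} = - \frac{i}{2}$ ($D{\left(N,k \right)} = \frac{1}{0 + \sqrt{-4}} = \frac{1}{0 + 2 i} = \frac{1}{2 i} = - \frac{i}{2}$)
$\left(-4 + D{\left(6,-5 \right)} C{\left(-4,3 \right)}\right) \left(-1340\right) = \left(-4 + - \frac{i}{2} \left(-3\right)\right) \left(-1340\right) = \left(-4 + \frac{3 i}{2}\right) \left(-1340\right) = 5360 - 2010 i$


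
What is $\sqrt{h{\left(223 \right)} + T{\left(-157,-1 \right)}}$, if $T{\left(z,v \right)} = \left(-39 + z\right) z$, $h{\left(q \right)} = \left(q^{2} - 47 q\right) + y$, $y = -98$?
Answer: $\sqrt{69922} \approx 264.43$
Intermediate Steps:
$h{\left(q \right)} = -98 + q^{2} - 47 q$ ($h{\left(q \right)} = \left(q^{2} - 47 q\right) - 98 = -98 + q^{2} - 47 q$)
$T{\left(z,v \right)} = z \left(-39 + z\right)$
$\sqrt{h{\left(223 \right)} + T{\left(-157,-1 \right)}} = \sqrt{\left(-98 + 223^{2} - 10481\right) - 157 \left(-39 - 157\right)} = \sqrt{\left(-98 + 49729 - 10481\right) - -30772} = \sqrt{39150 + 30772} = \sqrt{69922}$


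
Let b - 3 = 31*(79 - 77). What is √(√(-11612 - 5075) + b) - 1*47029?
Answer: -47029 + √(65 + I*√16687) ≈ -47019.0 + 6.3091*I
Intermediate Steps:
b = 65 (b = 3 + 31*(79 - 77) = 3 + 31*2 = 3 + 62 = 65)
√(√(-11612 - 5075) + b) - 1*47029 = √(√(-11612 - 5075) + 65) - 1*47029 = √(√(-16687) + 65) - 47029 = √(I*√16687 + 65) - 47029 = √(65 + I*√16687) - 47029 = -47029 + √(65 + I*√16687)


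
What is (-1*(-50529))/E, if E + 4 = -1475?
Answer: -16843/493 ≈ -34.164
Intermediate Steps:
E = -1479 (E = -4 - 1475 = -1479)
(-1*(-50529))/E = -1*(-50529)/(-1479) = 50529*(-1/1479) = -16843/493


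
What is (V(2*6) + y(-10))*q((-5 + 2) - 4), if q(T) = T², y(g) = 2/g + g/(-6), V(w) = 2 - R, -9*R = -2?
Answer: 7154/45 ≈ 158.98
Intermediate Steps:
R = 2/9 (R = -⅑*(-2) = 2/9 ≈ 0.22222)
V(w) = 16/9 (V(w) = 2 - 1*2/9 = 2 - 2/9 = 16/9)
y(g) = 2/g - g/6 (y(g) = 2/g + g*(-⅙) = 2/g - g/6)
(V(2*6) + y(-10))*q((-5 + 2) - 4) = (16/9 + (2/(-10) - ⅙*(-10)))*((-5 + 2) - 4)² = (16/9 + (2*(-⅒) + 5/3))*(-3 - 4)² = (16/9 + (-⅕ + 5/3))*(-7)² = (16/9 + 22/15)*49 = (146/45)*49 = 7154/45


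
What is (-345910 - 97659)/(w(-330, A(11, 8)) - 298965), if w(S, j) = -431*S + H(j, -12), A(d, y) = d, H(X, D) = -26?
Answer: 443569/156761 ≈ 2.8296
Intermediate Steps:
w(S, j) = -26 - 431*S (w(S, j) = -431*S - 26 = -26 - 431*S)
(-345910 - 97659)/(w(-330, A(11, 8)) - 298965) = (-345910 - 97659)/((-26 - 431*(-330)) - 298965) = -443569/((-26 + 142230) - 298965) = -443569/(142204 - 298965) = -443569/(-156761) = -443569*(-1/156761) = 443569/156761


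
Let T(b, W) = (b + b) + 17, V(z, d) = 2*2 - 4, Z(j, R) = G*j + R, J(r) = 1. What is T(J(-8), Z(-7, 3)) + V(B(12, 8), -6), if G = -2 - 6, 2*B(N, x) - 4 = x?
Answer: 19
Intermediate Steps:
B(N, x) = 2 + x/2
G = -8
Z(j, R) = R - 8*j (Z(j, R) = -8*j + R = R - 8*j)
V(z, d) = 0 (V(z, d) = 4 - 4 = 0)
T(b, W) = 17 + 2*b (T(b, W) = 2*b + 17 = 17 + 2*b)
T(J(-8), Z(-7, 3)) + V(B(12, 8), -6) = (17 + 2*1) + 0 = (17 + 2) + 0 = 19 + 0 = 19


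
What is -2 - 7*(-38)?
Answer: 264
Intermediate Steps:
-2 - 7*(-38) = -2 + 266 = 264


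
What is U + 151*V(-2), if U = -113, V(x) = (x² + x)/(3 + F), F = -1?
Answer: 38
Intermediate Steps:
V(x) = x/2 + x²/2 (V(x) = (x² + x)/(3 - 1) = (x + x²)/2 = (x + x²)*(½) = x/2 + x²/2)
U + 151*V(-2) = -113 + 151*((½)*(-2)*(1 - 2)) = -113 + 151*((½)*(-2)*(-1)) = -113 + 151*1 = -113 + 151 = 38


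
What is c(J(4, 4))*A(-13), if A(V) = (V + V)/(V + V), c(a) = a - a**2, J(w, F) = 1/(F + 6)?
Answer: 9/100 ≈ 0.090000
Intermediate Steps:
J(w, F) = 1/(6 + F)
A(V) = 1 (A(V) = (2*V)/((2*V)) = (2*V)*(1/(2*V)) = 1)
c(J(4, 4))*A(-13) = ((1 - 1/(6 + 4))/(6 + 4))*1 = ((1 - 1/10)/10)*1 = ((1/10)*(9/10))*1 = (9/100)*1 = 9/100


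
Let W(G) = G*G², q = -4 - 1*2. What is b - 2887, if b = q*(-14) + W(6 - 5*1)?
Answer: -2802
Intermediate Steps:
q = -6 (q = -4 - 2 = -6)
W(G) = G³
b = 85 (b = -6*(-14) + (6 - 5*1)³ = 84 + (6 - 5)³ = 84 + 1³ = 84 + 1 = 85)
b - 2887 = 85 - 2887 = -2802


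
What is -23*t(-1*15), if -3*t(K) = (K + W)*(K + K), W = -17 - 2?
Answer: 7820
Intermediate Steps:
W = -19
t(K) = -2*K*(-19 + K)/3 (t(K) = -(K - 19)*(K + K)/3 = -(-19 + K)*2*K/3 = -2*K*(-19 + K)/3)
-23*t(-1*15) = -46*(-1*15)*(19 - (-1)*15)/3 = -46*(-15)*(19 - 1*(-15))/3 = -46*(-15)*(19 + 15)/3 = -46*(-15)*34/3 = -23*(-340) = 7820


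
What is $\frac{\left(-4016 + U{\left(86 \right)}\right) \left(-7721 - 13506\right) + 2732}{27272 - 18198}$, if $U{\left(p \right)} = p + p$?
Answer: $\frac{40799660}{4537} \approx 8992.7$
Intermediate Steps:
$U{\left(p \right)} = 2 p$
$\frac{\left(-4016 + U{\left(86 \right)}\right) \left(-7721 - 13506\right) + 2732}{27272 - 18198} = \frac{\left(-4016 + 2 \cdot 86\right) \left(-7721 - 13506\right) + 2732}{27272 - 18198} = \frac{\left(-4016 + 172\right) \left(-21227\right) + 2732}{9074} = \left(\left(-3844\right) \left(-21227\right) + 2732\right) \frac{1}{9074} = \left(81596588 + 2732\right) \frac{1}{9074} = 81599320 \cdot \frac{1}{9074} = \frac{40799660}{4537}$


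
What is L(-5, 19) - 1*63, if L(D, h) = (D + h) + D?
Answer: -54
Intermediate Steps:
L(D, h) = h + 2*D
L(-5, 19) - 1*63 = (19 + 2*(-5)) - 1*63 = (19 - 10) - 63 = 9 - 63 = -54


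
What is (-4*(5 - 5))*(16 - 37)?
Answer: 0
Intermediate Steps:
(-4*(5 - 5))*(16 - 37) = -4*0*(-21) = 0*(-21) = 0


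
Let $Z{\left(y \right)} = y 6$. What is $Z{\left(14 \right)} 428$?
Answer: $35952$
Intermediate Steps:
$Z{\left(y \right)} = 6 y$
$Z{\left(14 \right)} 428 = 6 \cdot 14 \cdot 428 = 84 \cdot 428 = 35952$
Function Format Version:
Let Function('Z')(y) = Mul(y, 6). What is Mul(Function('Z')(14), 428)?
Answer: 35952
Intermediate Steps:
Function('Z')(y) = Mul(6, y)
Mul(Function('Z')(14), 428) = Mul(Mul(6, 14), 428) = Mul(84, 428) = 35952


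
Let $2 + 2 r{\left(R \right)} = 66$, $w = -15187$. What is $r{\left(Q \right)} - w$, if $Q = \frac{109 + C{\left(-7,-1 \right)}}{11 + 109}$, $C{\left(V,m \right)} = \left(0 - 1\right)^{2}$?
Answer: $15219$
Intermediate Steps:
$C{\left(V,m \right)} = 1$ ($C{\left(V,m \right)} = \left(-1\right)^{2} = 1$)
$Q = \frac{11}{12}$ ($Q = \frac{109 + 1}{11 + 109} = \frac{110}{120} = 110 \cdot \frac{1}{120} = \frac{11}{12} \approx 0.91667$)
$r{\left(R \right)} = 32$ ($r{\left(R \right)} = -1 + \frac{1}{2} \cdot 66 = -1 + 33 = 32$)
$r{\left(Q \right)} - w = 32 - -15187 = 32 + 15187 = 15219$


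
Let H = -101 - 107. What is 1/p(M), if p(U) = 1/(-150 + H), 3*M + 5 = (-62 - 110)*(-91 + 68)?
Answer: -358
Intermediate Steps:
H = -208
M = 1317 (M = -5/3 + ((-62 - 110)*(-91 + 68))/3 = -5/3 + (-172*(-23))/3 = -5/3 + (⅓)*3956 = -5/3 + 3956/3 = 1317)
p(U) = -1/358 (p(U) = 1/(-150 - 208) = 1/(-358) = -1/358)
1/p(M) = 1/(-1/358) = -358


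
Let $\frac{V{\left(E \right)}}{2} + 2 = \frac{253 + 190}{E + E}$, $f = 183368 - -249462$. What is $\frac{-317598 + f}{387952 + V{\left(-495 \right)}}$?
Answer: $\frac{57039840}{192033817} \approx 0.29703$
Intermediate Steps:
$f = 432830$ ($f = 183368 + 249462 = 432830$)
$V{\left(E \right)} = -4 + \frac{443}{E}$ ($V{\left(E \right)} = -4 + 2 \frac{253 + 190}{E + E} = -4 + 2 \frac{443}{2 E} = -4 + \frac{443}{E}$)
$\frac{-317598 + f}{387952 + V{\left(-495 \right)}} = \frac{-317598 + 432830}{387952 - \left(4 - \frac{443}{-495}\right)} = \frac{115232}{387952 + \left(-4 + 443 \left(- \frac{1}{495}\right)\right)} = \frac{115232}{387952 - \frac{2423}{495}} = \frac{115232}{\frac{192033817}{495}} = 115232 \cdot \frac{495}{192033817} = \frac{57039840}{192033817}$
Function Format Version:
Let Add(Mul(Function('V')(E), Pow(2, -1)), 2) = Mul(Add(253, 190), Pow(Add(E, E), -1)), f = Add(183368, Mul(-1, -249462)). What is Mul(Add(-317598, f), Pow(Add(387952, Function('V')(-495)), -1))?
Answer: Rational(57039840, 192033817) ≈ 0.29703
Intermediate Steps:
f = 432830 (f = Add(183368, 249462) = 432830)
Function('V')(E) = Add(-4, Mul(443, Pow(E, -1))) (Function('V')(E) = Add(-4, Mul(2, Mul(Add(253, 190), Pow(Add(E, E), -1)))) = Add(-4, Mul(2, Mul(443, Pow(Mul(2, E), -1)))) = Add(-4, Mul(2, Mul(443, Mul(Rational(1, 2), Pow(E, -1))))) = Add(-4, Mul(2, Mul(Rational(443, 2), Pow(E, -1)))) = Add(-4, Mul(443, Pow(E, -1))))
Mul(Add(-317598, f), Pow(Add(387952, Function('V')(-495)), -1)) = Mul(Add(-317598, 432830), Pow(Add(387952, Add(-4, Mul(443, Pow(-495, -1)))), -1)) = Mul(115232, Pow(Add(387952, Add(-4, Mul(443, Rational(-1, 495)))), -1)) = Mul(115232, Pow(Add(387952, Add(-4, Rational(-443, 495))), -1)) = Mul(115232, Pow(Add(387952, Rational(-2423, 495)), -1)) = Mul(115232, Pow(Rational(192033817, 495), -1)) = Mul(115232, Rational(495, 192033817)) = Rational(57039840, 192033817)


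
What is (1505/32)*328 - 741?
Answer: 58741/4 ≈ 14685.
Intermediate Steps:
(1505/32)*328 - 741 = 61705/4 - 741 = 58741/4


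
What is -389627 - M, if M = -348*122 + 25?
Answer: -347196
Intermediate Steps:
M = -42431 (M = -42456 + 25 = -42431)
-389627 - M = -389627 - 1*(-42431) = -389627 + 42431 = -347196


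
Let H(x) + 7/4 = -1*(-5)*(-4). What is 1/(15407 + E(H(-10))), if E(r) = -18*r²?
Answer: 8/55135 ≈ 0.00014510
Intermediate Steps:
H(x) = -87/4 (H(x) = -7/4 - 1*(-5)*(-4) = -7/4 + 5*(-4) = -7/4 - 20 = -87/4)
1/(15407 + E(H(-10))) = 1/(15407 - 18*(-87/4)²) = 1/(15407 - 18*7569/16) = 1/(15407 - 68121/8) = 1/(55135/8) = 8/55135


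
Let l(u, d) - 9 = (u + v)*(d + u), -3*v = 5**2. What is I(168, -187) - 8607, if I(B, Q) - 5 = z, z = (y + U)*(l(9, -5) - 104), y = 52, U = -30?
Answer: -31900/3 ≈ -10633.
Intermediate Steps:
v = -25/3 (v = -1/3*5**2 = -1/3*25 = -25/3 ≈ -8.3333)
l(u, d) = 9 + (-25/3 + u)*(d + u) (l(u, d) = 9 + (u - 25/3)*(d + u) = 9 + (-25/3 + u)*(d + u))
z = -6094/3 (z = (52 - 30)*((9 + 9**2 - 25/3*(-5) - 25/3*9 - 5*9) - 104) = 22*((9 + 81 + 125/3 - 75 - 45) - 104) = 22*(35/3 - 104) = 22*(-277/3) = -6094/3 ≈ -2031.3)
I(B, Q) = -6079/3 (I(B, Q) = 5 - 6094/3 = -6079/3)
I(168, -187) - 8607 = -6079/3 - 8607 = -31900/3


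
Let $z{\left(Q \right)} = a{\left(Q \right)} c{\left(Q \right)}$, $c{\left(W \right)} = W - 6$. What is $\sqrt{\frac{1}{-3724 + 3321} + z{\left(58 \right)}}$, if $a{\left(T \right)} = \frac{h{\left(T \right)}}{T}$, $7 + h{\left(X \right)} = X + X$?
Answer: $\frac{3 \sqrt{1483045239}}{11687} \approx 9.8854$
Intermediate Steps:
$h{\left(X \right)} = -7 + 2 X$ ($h{\left(X \right)} = -7 + \left(X + X\right) = -7 + 2 X$)
$a{\left(T \right)} = \frac{-7 + 2 T}{T}$
$c{\left(W \right)} = -6 + W$ ($c{\left(W \right)} = W - 6 = -6 + W$)
$z{\left(Q \right)} = \left(-6 + Q\right) \left(2 - \frac{7}{Q}\right)$ ($z{\left(Q \right)} = \left(2 - \frac{7}{Q}\right) \left(-6 + Q\right) = \left(-6 + Q\right) \left(2 - \frac{7}{Q}\right)$)
$\sqrt{\frac{1}{-3724 + 3321} + z{\left(58 \right)}} = \sqrt{\frac{1}{-3724 + 3321} + \left(-19 + 2 \cdot 58 + \frac{42}{58}\right)} = \sqrt{\frac{1}{-403} + \left(-19 + 116 + 42 \cdot \frac{1}{58}\right)} = \sqrt{- \frac{1}{403} + \left(-19 + 116 + \frac{21}{29}\right)} = \sqrt{- \frac{1}{403} + \frac{2834}{29}} = \sqrt{\frac{1142073}{11687}} = \frac{3 \sqrt{1483045239}}{11687}$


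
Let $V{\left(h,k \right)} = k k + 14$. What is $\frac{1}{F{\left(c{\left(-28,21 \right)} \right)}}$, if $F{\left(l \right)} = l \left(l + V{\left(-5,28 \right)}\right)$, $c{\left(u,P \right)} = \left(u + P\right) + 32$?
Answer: $\frac{1}{20575} \approx 4.8603 \cdot 10^{-5}$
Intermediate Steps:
$c{\left(u,P \right)} = 32 + P + u$ ($c{\left(u,P \right)} = \left(P + u\right) + 32 = 32 + P + u$)
$V{\left(h,k \right)} = 14 + k^{2}$ ($V{\left(h,k \right)} = k^{2} + 14 = 14 + k^{2}$)
$F{\left(l \right)} = l \left(798 + l\right)$ ($F{\left(l \right)} = l \left(l + \left(14 + 28^{2}\right)\right) = l \left(l + \left(14 + 784\right)\right) = l \left(l + 798\right) = l \left(798 + l\right)$)
$\frac{1}{F{\left(c{\left(-28,21 \right)} \right)}} = \frac{1}{\left(32 + 21 - 28\right) \left(798 + \left(32 + 21 - 28\right)\right)} = \frac{1}{25 \left(798 + 25\right)} = \frac{1}{25 \cdot 823} = \frac{1}{20575}$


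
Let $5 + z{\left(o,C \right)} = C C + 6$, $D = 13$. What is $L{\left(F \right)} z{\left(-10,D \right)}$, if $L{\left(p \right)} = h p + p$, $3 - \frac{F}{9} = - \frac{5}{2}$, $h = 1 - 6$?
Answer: $-33660$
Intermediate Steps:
$z{\left(o,C \right)} = 1 + C^{2}$ ($z{\left(o,C \right)} = -5 + \left(C C + 6\right) = -5 + \left(C^{2} + 6\right) = -5 + \left(6 + C^{2}\right) = 1 + C^{2}$)
$h = -5$ ($h = 1 - 6 = -5$)
$F = \frac{99}{2}$ ($F = 27 - 9 \left(- \frac{5}{2}\right) = 27 - 9 \left(\left(-1\right) \frac{5}{2}\right) = 27 - - \frac{45}{2} = 27 + \frac{45}{2} = \frac{99}{2} \approx 49.5$)
$L{\left(p \right)} = - 4 p$ ($L{\left(p \right)} = - 5 p + p = - 4 p$)
$L{\left(F \right)} z{\left(-10,D \right)} = \left(-4\right) \frac{99}{2} \left(1 + 13^{2}\right) = - 198 \left(1 + 169\right) = \left(-198\right) 170 = -33660$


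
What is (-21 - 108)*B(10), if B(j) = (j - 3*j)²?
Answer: -51600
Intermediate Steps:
B(j) = 4*j² (B(j) = (-2*j)² = 4*j²)
(-21 - 108)*B(10) = (-21 - 108)*(4*10²) = -516*100 = -129*400 = -51600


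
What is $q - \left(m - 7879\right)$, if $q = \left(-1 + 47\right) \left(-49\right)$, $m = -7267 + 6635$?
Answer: $6257$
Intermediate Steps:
$m = -632$
$q = -2254$ ($q = 46 \left(-49\right) = -2254$)
$q - \left(m - 7879\right) = -2254 - \left(-632 - 7879\right) = -2254 - -8511 = -2254 + 8511 = 6257$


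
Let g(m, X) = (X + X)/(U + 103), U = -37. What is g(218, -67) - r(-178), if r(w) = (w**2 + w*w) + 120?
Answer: -2095171/33 ≈ -63490.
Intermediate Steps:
r(w) = 120 + 2*w**2 (r(w) = (w**2 + w**2) + 120 = 2*w**2 + 120 = 120 + 2*w**2)
g(m, X) = X/33 (g(m, X) = (X + X)/(-37 + 103) = (2*X)/66 = (2*X)*(1/66) = X/33)
g(218, -67) - r(-178) = (1/33)*(-67) - (120 + 2*(-178)**2) = -67/33 - (120 + 2*31684) = -67/33 - (120 + 63368) = -67/33 - 1*63488 = -67/33 - 63488 = -2095171/33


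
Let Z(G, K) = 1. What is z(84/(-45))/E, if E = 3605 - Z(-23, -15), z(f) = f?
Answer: -7/13515 ≈ -0.00051794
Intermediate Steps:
E = 3604 (E = 3605 - 1*1 = 3605 - 1 = 3604)
z(84/(-45))/E = (84/(-45))/3604 = (84*(-1/45))*(1/3604) = -28/15*1/3604 = -7/13515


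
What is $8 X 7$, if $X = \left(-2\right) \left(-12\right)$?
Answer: $1344$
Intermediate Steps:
$X = 24$
$8 X 7 = 8 \cdot 24 \cdot 7 = 192 \cdot 7 = 1344$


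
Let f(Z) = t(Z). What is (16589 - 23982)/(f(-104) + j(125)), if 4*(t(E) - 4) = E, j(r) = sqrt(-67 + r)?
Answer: 81323/213 + 7393*sqrt(58)/426 ≈ 513.97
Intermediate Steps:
t(E) = 4 + E/4
f(Z) = 4 + Z/4
(16589 - 23982)/(f(-104) + j(125)) = (16589 - 23982)/((4 + (1/4)*(-104)) + sqrt(-67 + 125)) = -7393/((4 - 26) + sqrt(58)) = -7393/(-22 + sqrt(58))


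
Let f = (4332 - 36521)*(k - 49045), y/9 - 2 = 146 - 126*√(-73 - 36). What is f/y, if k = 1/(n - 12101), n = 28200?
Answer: 104486537631758/7052923603 + 88954755010821*I*√109/7052923603 ≈ 14815.0 + 1.3168e+5*I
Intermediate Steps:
k = 1/16099 (k = 1/(28200 - 12101) = 1/16099 ≈ 6.2116e-5)
y = 1332 - 1134*I*√109 (y = 18 + 9*(146 - 126*√(-73 - 36)) = 18 + 9*(146 - 126*I*√109) = 18 + (1314 - 1134*I*√109) = 1332 - 1134*I*√109 ≈ 1332.0 - 11839.0*I)
f = 25415644288806/16099 (f = (4332 - 36521)*(1/16099 - 49045) = -32189*(-789575454/16099) = 25415644288806/16099 ≈ 1.5787e+9)
f/y = 25415644288806/(16099*(1332 - 1134*I*√109))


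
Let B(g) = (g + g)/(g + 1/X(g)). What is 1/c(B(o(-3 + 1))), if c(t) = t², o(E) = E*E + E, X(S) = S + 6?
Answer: 289/1024 ≈ 0.28223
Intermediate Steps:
X(S) = 6 + S
o(E) = E + E² (o(E) = E² + E = E + E²)
B(g) = 2*g/(g + 1/(6 + g)) (B(g) = (g + g)/(g + 1/(6 + g)) = (2*g)/(g + 1/(6 + g)) = 2*g/(g + 1/(6 + g)))
1/c(B(o(-3 + 1))) = 1/((2*((-3 + 1)*(1 + (-3 + 1)))*(6 + (-3 + 1)*(1 + (-3 + 1)))/(1 + ((-3 + 1)*(1 + (-3 + 1)))*(6 + (-3 + 1)*(1 + (-3 + 1)))))²) = 1/((2*(-2*(1 - 2))*(6 - 2*(1 - 2))/(1 + (-2*(1 - 2))*(6 - 2*(1 - 2))))²) = 1/((2*(-2*(-1))*(6 - 2*(-1))/(1 + (-2*(-1))*(6 - 2*(-1))))²) = 1/((2*2*(6 + 2)/(1 + 2*(6 + 2)))²) = 1/((2*2*8/(1 + 2*8))²) = 1/((2*2*8/(1 + 16))²) = 1/((2*2*8/17)²) = 1/((2*2*(1/17)*8)²) = 1/((32/17)²) = 1/(1024/289) = 289/1024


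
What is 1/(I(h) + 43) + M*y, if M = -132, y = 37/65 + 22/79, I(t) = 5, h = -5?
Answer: -27575473/246480 ≈ -111.88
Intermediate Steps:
y = 4353/5135 (y = 37*(1/65) + 22*(1/79) = 37/65 + 22/79 = 4353/5135 ≈ 0.84771)
1/(I(h) + 43) + M*y = 1/(5 + 43) - 132*4353/5135 = 1/48 - 574596/5135 = -27575473/246480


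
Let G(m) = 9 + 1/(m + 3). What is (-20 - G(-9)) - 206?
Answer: -1409/6 ≈ -234.83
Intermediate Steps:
G(m) = 9 + 1/(3 + m)
(-20 - G(-9)) - 206 = (-20 - (28 + 9*(-9))/(3 - 9)) - 206 = (-20 - (28 - 81)/(-6)) - 206 = (-20 - (-1)*(-53)/6) - 206 = (-20 - 1*53/6) - 206 = (-20 - 53/6) - 206 = -173/6 - 206 = -1409/6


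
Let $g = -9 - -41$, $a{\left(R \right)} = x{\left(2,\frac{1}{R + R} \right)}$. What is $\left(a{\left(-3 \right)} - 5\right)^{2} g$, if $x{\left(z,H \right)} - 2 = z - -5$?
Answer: $512$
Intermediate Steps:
$x{\left(z,H \right)} = 7 + z$ ($x{\left(z,H \right)} = 2 + \left(z - -5\right) = 2 + \left(z + 5\right) = 2 + \left(5 + z\right) = 7 + z$)
$a{\left(R \right)} = 9$ ($a{\left(R \right)} = 7 + 2 = 9$)
$g = 32$ ($g = -9 + 41 = 32$)
$\left(a{\left(-3 \right)} - 5\right)^{2} g = \left(9 - 5\right)^{2} \cdot 32 = 4^{2} \cdot 32 = 16 \cdot 32 = 512$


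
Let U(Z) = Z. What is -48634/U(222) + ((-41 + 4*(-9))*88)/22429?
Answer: -49650739/226329 ≈ -219.37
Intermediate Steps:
-48634/U(222) + ((-41 + 4*(-9))*88)/22429 = -48634/222 + ((-41 + 4*(-9))*88)/22429 = -48634*1/222 + ((-41 - 36)*88)*(1/22429) = -24317/111 - 77*88*(1/22429) = -24317/111 - 6776*1/22429 = -24317/111 - 616/2039 = -49650739/226329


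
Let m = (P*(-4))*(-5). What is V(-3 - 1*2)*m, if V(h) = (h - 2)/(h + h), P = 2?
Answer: 28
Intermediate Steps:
m = 40 (m = (2*(-4))*(-5) = -8*(-5) = 40)
V(h) = (-2 + h)/(2*h) (V(h) = (-2 + h)/((2*h)) = (-2 + h)*(1/(2*h)) = (-2 + h)/(2*h))
V(-3 - 1*2)*m = ((-2 + (-3 - 1*2))/(2*(-3 - 1*2)))*40 = ((-2 + (-3 - 2))/(2*(-3 - 2)))*40 = ((½)*(-2 - 5)/(-5))*40 = ((½)*(-⅕)*(-7))*40 = (7/10)*40 = 28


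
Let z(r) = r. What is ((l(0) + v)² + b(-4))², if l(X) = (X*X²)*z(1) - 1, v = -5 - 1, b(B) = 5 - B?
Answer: 3364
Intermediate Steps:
v = -6
l(X) = -1 + X³ (l(X) = (X*X²)*1 - 1 = X³*1 - 1 = X³ - 1 = -1 + X³)
((l(0) + v)² + b(-4))² = (((-1 + 0³) - 6)² + (5 - 1*(-4)))² = (((-1 + 0) - 6)² + (5 + 4))² = ((-1 - 6)² + 9)² = ((-7)² + 9)² = (49 + 9)² = 58² = 3364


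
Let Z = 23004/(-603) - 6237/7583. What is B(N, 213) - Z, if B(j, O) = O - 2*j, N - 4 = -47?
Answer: 171710266/508061 ≈ 337.97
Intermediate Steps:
N = -43 (N = 4 - 47 = -43)
Z = -19800027/508061 (Z = 23004*(-1/603) - 6237*1/7583 = -2556/67 - 6237/7583 = -19800027/508061 ≈ -38.972)
B(N, 213) - Z = (213 - 2*(-43)) - 1*(-19800027/508061) = (213 + 86) + 19800027/508061 = 299 + 19800027/508061 = 171710266/508061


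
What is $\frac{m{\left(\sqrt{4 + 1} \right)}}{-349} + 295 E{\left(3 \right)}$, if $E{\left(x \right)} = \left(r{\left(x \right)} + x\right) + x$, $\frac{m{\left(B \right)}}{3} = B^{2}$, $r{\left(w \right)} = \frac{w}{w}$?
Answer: $\frac{720670}{349} \approx 2065.0$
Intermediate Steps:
$r{\left(w \right)} = 1$
$m{\left(B \right)} = 3 B^{2}$
$E{\left(x \right)} = 1 + 2 x$ ($E{\left(x \right)} = \left(1 + x\right) + x = 1 + 2 x$)
$\frac{m{\left(\sqrt{4 + 1} \right)}}{-349} + 295 E{\left(3 \right)} = \frac{3 \left(\sqrt{4 + 1}\right)^{2}}{-349} + 295 \left(1 + 2 \cdot 3\right) = 3 \left(\sqrt{5}\right)^{2} \left(- \frac{1}{349}\right) + 295 \left(1 + 6\right) = 3 \cdot 5 \left(- \frac{1}{349}\right) + 295 \cdot 7 = 15 \left(- \frac{1}{349}\right) + 2065 = - \frac{15}{349} + 2065 = \frac{720670}{349}$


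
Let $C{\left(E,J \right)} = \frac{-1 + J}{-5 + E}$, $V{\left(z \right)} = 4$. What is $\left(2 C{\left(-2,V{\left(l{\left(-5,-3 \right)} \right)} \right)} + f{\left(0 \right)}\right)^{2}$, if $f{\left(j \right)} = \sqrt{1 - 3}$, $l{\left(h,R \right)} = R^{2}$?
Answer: $\frac{\left(6 - 7 i \sqrt{2}\right)^{2}}{49} \approx -1.2653 - 2.4244 i$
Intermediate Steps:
$C{\left(E,J \right)} = \frac{-1 + J}{-5 + E}$
$f{\left(j \right)} = i \sqrt{2}$ ($f{\left(j \right)} = \sqrt{-2} = i \sqrt{2}$)
$\left(2 C{\left(-2,V{\left(l{\left(-5,-3 \right)} \right)} \right)} + f{\left(0 \right)}\right)^{2} = \left(2 \frac{-1 + 4}{-5 - 2} + i \sqrt{2}\right)^{2} = \left(2 \frac{1}{-7} \cdot 3 + i \sqrt{2}\right)^{2} = \left(2 \left(\left(- \frac{1}{7}\right) 3\right) + i \sqrt{2}\right)^{2} = \left(2 \left(- \frac{3}{7}\right) + i \sqrt{2}\right)^{2} = \left(- \frac{6}{7} + i \sqrt{2}\right)^{2}$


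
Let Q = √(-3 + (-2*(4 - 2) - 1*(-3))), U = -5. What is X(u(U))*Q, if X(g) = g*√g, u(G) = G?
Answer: 10*√5 ≈ 22.361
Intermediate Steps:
X(g) = g^(3/2)
Q = 2*I (Q = √(-3 + (-2*2 + 3)) = √(-3 + (-4 + 3)) = √(-3 - 1) = √(-4) = 2*I ≈ 2.0*I)
X(u(U))*Q = (-5)^(3/2)*(2*I) = (-5*I*√5)*(2*I) = 10*√5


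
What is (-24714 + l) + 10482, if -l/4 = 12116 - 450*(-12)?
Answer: -84296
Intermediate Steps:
l = -70064 (l = -4*(12116 - 450*(-12)) = -4*(12116 + 5400) = -4*17516 = -70064)
(-24714 + l) + 10482 = (-24714 - 70064) + 10482 = -94778 + 10482 = -84296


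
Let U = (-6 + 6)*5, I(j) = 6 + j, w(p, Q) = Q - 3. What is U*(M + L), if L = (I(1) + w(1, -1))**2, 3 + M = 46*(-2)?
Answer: 0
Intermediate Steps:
w(p, Q) = -3 + Q
U = 0 (U = 0*5 = 0)
M = -95 (M = -3 + 46*(-2) = -3 - 92 = -95)
L = 9 (L = ((6 + 1) + (-3 - 1))**2 = (7 - 4)**2 = 3**2 = 9)
U*(M + L) = 0*(-95 + 9) = 0*(-86) = 0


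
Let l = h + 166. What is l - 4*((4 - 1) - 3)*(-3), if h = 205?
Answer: 371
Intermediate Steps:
l = 371 (l = 205 + 166 = 371)
l - 4*((4 - 1) - 3)*(-3) = 371 - 4*((4 - 1) - 3)*(-3) = 371 - 4*(3 - 3)*(-3) = 371 - 4*0*(-3) = 371 - 0*(-3) = 371 - 1*0 = 371 + 0 = 371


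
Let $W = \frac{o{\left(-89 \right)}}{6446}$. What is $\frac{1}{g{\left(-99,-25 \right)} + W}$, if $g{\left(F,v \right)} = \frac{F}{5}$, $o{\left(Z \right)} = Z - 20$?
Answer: $- \frac{32230}{638699} \approx -0.050462$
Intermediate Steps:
$o{\left(Z \right)} = -20 + Z$
$W = - \frac{109}{6446}$ ($W = \frac{-20 - 89}{6446} = \left(-109\right) \frac{1}{6446} = - \frac{109}{6446} \approx -0.01691$)
$g{\left(F,v \right)} = \frac{F}{5}$ ($g{\left(F,v \right)} = F \frac{1}{5} = \frac{F}{5}$)
$\frac{1}{g{\left(-99,-25 \right)} + W} = \frac{1}{\frac{1}{5} \left(-99\right) - \frac{109}{6446}} = \frac{1}{- \frac{99}{5} - \frac{109}{6446}} = \frac{1}{- \frac{638699}{32230}} = - \frac{32230}{638699}$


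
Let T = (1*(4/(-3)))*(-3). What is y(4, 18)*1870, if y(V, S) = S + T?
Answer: 41140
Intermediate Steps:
T = 4 (T = (1*(4*(-⅓)))*(-3) = (1*(-4/3))*(-3) = -4/3*(-3) = 4)
y(V, S) = 4 + S (y(V, S) = S + 4 = 4 + S)
y(4, 18)*1870 = (4 + 18)*1870 = 22*1870 = 41140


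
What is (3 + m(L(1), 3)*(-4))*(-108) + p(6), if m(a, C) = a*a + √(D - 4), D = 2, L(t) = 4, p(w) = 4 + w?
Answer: 6598 + 432*I*√2 ≈ 6598.0 + 610.94*I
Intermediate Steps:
m(a, C) = a² + I*√2 (m(a, C) = a*a + √(2 - 4) = a² + √(-2) = a² + I*√2)
(3 + m(L(1), 3)*(-4))*(-108) + p(6) = (3 + (4² + I*√2)*(-4))*(-108) + (4 + 6) = (3 + (16 + I*√2)*(-4))*(-108) + 10 = (3 + (-64 - 4*I*√2))*(-108) + 10 = (-61 - 4*I*√2)*(-108) + 10 = (6588 + 432*I*√2) + 10 = 6598 + 432*I*√2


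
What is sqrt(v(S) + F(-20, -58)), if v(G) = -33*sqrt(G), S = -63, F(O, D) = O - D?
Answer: sqrt(38 - 99*I*sqrt(7)) ≈ 12.302 - 10.646*I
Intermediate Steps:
sqrt(v(S) + F(-20, -58)) = sqrt(-99*I*sqrt(7) + (-20 - 1*(-58))) = sqrt(-99*I*sqrt(7) + (-20 + 58)) = sqrt(-99*I*sqrt(7) + 38) = sqrt(38 - 99*I*sqrt(7))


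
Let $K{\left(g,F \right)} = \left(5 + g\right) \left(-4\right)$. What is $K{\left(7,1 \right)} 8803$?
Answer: $-422544$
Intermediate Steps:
$K{\left(g,F \right)} = -20 - 4 g$
$K{\left(7,1 \right)} 8803 = \left(-20 - 28\right) 8803 = \left(-48\right) 8803 = -422544$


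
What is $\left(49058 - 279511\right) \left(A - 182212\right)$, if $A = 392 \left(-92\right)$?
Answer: $50302359028$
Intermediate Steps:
$A = -36064$
$\left(49058 - 279511\right) \left(A - 182212\right) = \left(49058 - 279511\right) \left(-36064 - 182212\right) = \left(-230453\right) \left(-218276\right) = 50302359028$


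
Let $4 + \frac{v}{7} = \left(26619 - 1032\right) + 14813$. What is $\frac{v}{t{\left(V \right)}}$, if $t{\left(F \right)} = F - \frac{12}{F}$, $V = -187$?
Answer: $- \frac{52878364}{34957} \approx -1512.7$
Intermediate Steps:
$v = 282772$ ($v = -28 + 7 \left(\left(26619 - 1032\right) + 14813\right) = -28 + 7 \left(25587 + 14813\right) = -28 + 7 \cdot 40400 = -28 + 282800 = 282772$)
$\frac{v}{t{\left(V \right)}} = \frac{282772}{-187 - \frac{12}{-187}} = \frac{282772}{-187 - - \frac{12}{187}} = \frac{282772}{-187 + \frac{12}{187}} = \frac{282772}{- \frac{34957}{187}} = 282772 \left(- \frac{187}{34957}\right) = - \frac{52878364}{34957}$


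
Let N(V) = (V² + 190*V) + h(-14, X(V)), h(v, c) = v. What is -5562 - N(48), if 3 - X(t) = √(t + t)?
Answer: -16972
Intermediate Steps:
X(t) = 3 - √2*√t (X(t) = 3 - √(t + t) = 3 - √(2*t) = 3 - √2*√t)
N(V) = -14 + V² + 190*V (N(V) = (V² + 190*V) - 14 = -14 + V² + 190*V)
-5562 - N(48) = -5562 - (-14 + 48² + 190*48) = -5562 - (-14 + 2304 + 9120) = -5562 - 1*11410 = -5562 - 11410 = -16972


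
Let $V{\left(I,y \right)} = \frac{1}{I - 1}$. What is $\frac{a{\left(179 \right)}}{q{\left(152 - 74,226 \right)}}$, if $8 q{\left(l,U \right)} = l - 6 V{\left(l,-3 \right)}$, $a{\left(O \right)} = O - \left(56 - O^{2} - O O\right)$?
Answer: $\frac{988757}{150} \approx 6591.7$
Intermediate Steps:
$V{\left(I,y \right)} = \frac{1}{-1 + I}$
$a{\left(O \right)} = -56 + O + 2 O^{2}$ ($a{\left(O \right)} = O + \left(\left(O^{2} + O^{2}\right) - 56\right) = O + \left(2 O^{2} - 56\right) = O + \left(-56 + 2 O^{2}\right) = -56 + O + 2 O^{2}$)
$q{\left(l,U \right)} = - \frac{3}{4 \left(-1 + l\right)} + \frac{l}{8}$ ($q{\left(l,U \right)} = \frac{l - \frac{6}{-1 + l}}{8} = - \frac{3}{4 \left(-1 + l\right)} + \frac{l}{8}$)
$\frac{a{\left(179 \right)}}{q{\left(152 - 74,226 \right)}} = \frac{-56 + 179 + 2 \cdot 179^{2}}{\frac{1}{8} \frac{1}{-1 + \left(152 - 74\right)} \left(-6 + \left(152 - 74\right) \left(-1 + \left(152 - 74\right)\right)\right)} = \frac{-56 + 179 + 2 \cdot 32041}{\frac{1}{8} \frac{1}{-1 + 78} \left(-6 + 78 \left(-1 + 78\right)\right)} = \frac{-56 + 179 + 64082}{\frac{1}{8} \cdot \frac{1}{77} \left(-6 + 78 \cdot 77\right)} = \frac{64205}{\frac{1}{8} \cdot \frac{1}{77} \left(-6 + 6006\right)} = \frac{64205}{\frac{1}{8} \cdot \frac{1}{77} \cdot 6000} = \frac{64205}{\frac{750}{77}} = 64205 \cdot \frac{77}{750} = \frac{988757}{150}$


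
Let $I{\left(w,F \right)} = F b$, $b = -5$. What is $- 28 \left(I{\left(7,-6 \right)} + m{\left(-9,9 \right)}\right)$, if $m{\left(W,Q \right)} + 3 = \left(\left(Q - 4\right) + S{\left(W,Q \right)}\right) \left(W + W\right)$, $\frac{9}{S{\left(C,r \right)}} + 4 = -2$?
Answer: $1008$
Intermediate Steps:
$I{\left(w,F \right)} = - 5 F$ ($I{\left(w,F \right)} = F \left(-5\right) = - 5 F$)
$S{\left(C,r \right)} = - \frac{3}{2}$ ($S{\left(C,r \right)} = \frac{9}{-4 - 2} = \frac{9}{-6} = 9 \left(- \frac{1}{6}\right) = - \frac{3}{2}$)
$m{\left(W,Q \right)} = -3 + 2 W \left(- \frac{11}{2} + Q\right)$ ($m{\left(W,Q \right)} = -3 + \left(\left(Q - 4\right) - \frac{3}{2}\right) \left(W + W\right) = -3 + \left(\left(Q - 4\right) - \frac{3}{2}\right) 2 W = -3 + \left(\left(-4 + Q\right) - \frac{3}{2}\right) 2 W = -3 + \left(- \frac{11}{2} + Q\right) 2 W = -3 + 2 W \left(- \frac{11}{2} + Q\right)$)
$- 28 \left(I{\left(7,-6 \right)} + m{\left(-9,9 \right)}\right) = - 28 \left(\left(-5\right) \left(-6\right) - \left(-96 + 162\right)\right) = - 28 \left(30 - 66\right) = \left(-28\right) \left(-36\right) = 1008$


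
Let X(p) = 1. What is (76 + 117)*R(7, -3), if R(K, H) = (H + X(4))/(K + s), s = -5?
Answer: -193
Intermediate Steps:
R(K, H) = (1 + H)/(-5 + K) (R(K, H) = (H + 1)/(K - 5) = (1 + H)/(-5 + K))
(76 + 117)*R(7, -3) = (76 + 117)*((1 - 3)/(-5 + 7)) = 193*(-2/2) = 193*((½)*(-2)) = 193*(-1) = -193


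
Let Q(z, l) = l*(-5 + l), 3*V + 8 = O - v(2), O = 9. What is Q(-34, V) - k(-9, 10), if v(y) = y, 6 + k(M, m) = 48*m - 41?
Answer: -3881/9 ≈ -431.22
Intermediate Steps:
k(M, m) = -47 + 48*m (k(M, m) = -6 + (48*m - 41) = -6 + (-41 + 48*m) = -47 + 48*m)
V = -1/3 (V = -8/3 + (9 - 1*2)/3 = -8/3 + (9 - 2)/3 = -8/3 + (1/3)*7 = -8/3 + 7/3 = -1/3 ≈ -0.33333)
Q(-34, V) - k(-9, 10) = -(-5 - 1/3)/3 - (-47 + 48*10) = -1/3*(-16/3) - (-47 + 480) = 16/9 - 1*433 = 16/9 - 433 = -3881/9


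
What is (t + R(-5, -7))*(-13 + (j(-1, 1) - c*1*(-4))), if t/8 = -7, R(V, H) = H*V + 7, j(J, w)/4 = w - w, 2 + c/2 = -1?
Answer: 518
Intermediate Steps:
c = -6 (c = -4 + 2*(-1) = -4 - 2 = -6)
j(J, w) = 0 (j(J, w) = 4*(w - w) = 4*0 = 0)
R(V, H) = 7 + H*V
t = -56 (t = 8*(-7) = -56)
(t + R(-5, -7))*(-13 + (j(-1, 1) - c*1*(-4))) = (-56 + (7 - 7*(-5)))*(-13 + (0 - (-6*1)*(-4))) = (-56 + (7 + 35))*(-13 + (0 - (-6)*(-4))) = (-56 + 42)*(-13 + (0 - 1*24)) = -14*(-13 + (0 - 24)) = -14*(-13 - 24) = -14*(-37) = 518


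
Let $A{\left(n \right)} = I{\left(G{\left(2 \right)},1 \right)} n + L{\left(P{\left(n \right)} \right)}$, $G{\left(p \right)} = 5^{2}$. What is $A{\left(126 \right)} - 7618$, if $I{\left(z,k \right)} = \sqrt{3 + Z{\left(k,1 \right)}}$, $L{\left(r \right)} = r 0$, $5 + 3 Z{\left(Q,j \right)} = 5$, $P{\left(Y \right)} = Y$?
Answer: $-7618 + 126 \sqrt{3} \approx -7399.8$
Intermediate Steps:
$Z{\left(Q,j \right)} = 0$ ($Z{\left(Q,j \right)} = - \frac{5}{3} + \frac{1}{3} \cdot 5 = - \frac{5}{3} + \frac{5}{3} = 0$)
$L{\left(r \right)} = 0$
$G{\left(p \right)} = 25$
$I{\left(z,k \right)} = \sqrt{3}$ ($I{\left(z,k \right)} = \sqrt{3 + 0} = \sqrt{3}$)
$A{\left(n \right)} = n \sqrt{3}$ ($A{\left(n \right)} = \sqrt{3} n + 0 = n \sqrt{3} + 0 = n \sqrt{3}$)
$A{\left(126 \right)} - 7618 = 126 \sqrt{3} - 7618 = -7618 + 126 \sqrt{3}$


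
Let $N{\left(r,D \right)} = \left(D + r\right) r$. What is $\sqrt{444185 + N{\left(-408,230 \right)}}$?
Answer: $\sqrt{516809} \approx 718.89$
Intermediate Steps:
$N{\left(r,D \right)} = r \left(D + r\right)$
$\sqrt{444185 + N{\left(-408,230 \right)}} = \sqrt{444185 - 408 \left(230 - 408\right)} = \sqrt{444185 - -72624} = \sqrt{444185 + 72624} = \sqrt{516809}$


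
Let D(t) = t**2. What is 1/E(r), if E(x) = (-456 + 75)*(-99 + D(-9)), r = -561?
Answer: 1/6858 ≈ 0.00014582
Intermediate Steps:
E(x) = 6858 (E(x) = (-456 + 75)*(-99 + (-9)**2) = -381*(-99 + 81) = -381*(-18) = 6858)
1/E(r) = 1/6858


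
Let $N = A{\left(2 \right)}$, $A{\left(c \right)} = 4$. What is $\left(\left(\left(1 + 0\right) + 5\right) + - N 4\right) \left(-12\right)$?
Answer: $120$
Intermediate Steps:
$N = 4$
$\left(\left(\left(1 + 0\right) + 5\right) + - N 4\right) \left(-12\right) = \left(\left(\left(1 + 0\right) + 5\right) + \left(-1\right) 4 \cdot 4\right) \left(-12\right) = \left(\left(1 + 5\right) - 16\right) \left(-12\right) = \left(6 - 16\right) \left(-12\right) = \left(-10\right) \left(-12\right) = 120$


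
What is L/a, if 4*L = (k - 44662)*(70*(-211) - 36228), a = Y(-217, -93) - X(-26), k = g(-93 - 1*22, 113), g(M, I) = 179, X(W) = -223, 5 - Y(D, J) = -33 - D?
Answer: 1134272017/88 ≈ 1.2889e+7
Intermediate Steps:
Y(D, J) = 38 + D (Y(D, J) = 5 - (-33 - D) = 5 + (33 + D) = 38 + D)
k = 179
a = 44 (a = (38 - 217) - 1*(-223) = -179 + 223 = 44)
L = 1134272017/2 (L = ((179 - 44662)*(70*(-211) - 36228))/4 = (-44483*(-14770 - 36228))/4 = (-44483*(-50998))/4 = (1/4)*2268544034 = 1134272017/2 ≈ 5.6714e+8)
L/a = (1134272017/2)/44 = (1134272017/2)*(1/44) = 1134272017/88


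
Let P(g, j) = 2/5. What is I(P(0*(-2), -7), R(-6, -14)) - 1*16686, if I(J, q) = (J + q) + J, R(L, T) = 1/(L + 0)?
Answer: -500561/30 ≈ -16685.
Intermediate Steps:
P(g, j) = ⅖ (P(g, j) = 2*(⅕) = ⅖)
R(L, T) = 1/L
I(J, q) = q + 2*J
I(P(0*(-2), -7), R(-6, -14)) - 1*16686 = (1/(-6) + 2*(⅖)) - 1*16686 = (-⅙ + ⅘) - 16686 = 19/30 - 16686 = -500561/30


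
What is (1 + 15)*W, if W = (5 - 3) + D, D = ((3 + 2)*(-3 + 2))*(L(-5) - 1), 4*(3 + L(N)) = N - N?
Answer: 352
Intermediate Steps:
L(N) = -3 (L(N) = -3 + (N - N)/4 = -3 + (1/4)*0 = -3 + 0 = -3)
D = 20 (D = ((3 + 2)*(-3 + 2))*(-3 - 1) = (5*(-1))*(-4) = -5*(-4) = 20)
W = 22 (W = (5 - 3) + 20 = 2 + 20 = 22)
(1 + 15)*W = (1 + 15)*22 = 16*22 = 352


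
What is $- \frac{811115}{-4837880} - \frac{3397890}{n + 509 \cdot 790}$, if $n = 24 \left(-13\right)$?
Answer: $- \frac{1611267968843}{194385050824} \approx -8.289$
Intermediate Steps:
$n = -312$
$- \frac{811115}{-4837880} - \frac{3397890}{n + 509 \cdot 790} = - \frac{811115}{-4837880} - \frac{3397890}{-312 + 509 \cdot 790} = \left(-811115\right) \left(- \frac{1}{4837880}\right) - \frac{3397890}{-312 + 402110} = \frac{162223}{967576} - \frac{3397890}{401798} = \frac{162223}{967576} - \frac{1698945}{200899} = - \frac{1611267968843}{194385050824}$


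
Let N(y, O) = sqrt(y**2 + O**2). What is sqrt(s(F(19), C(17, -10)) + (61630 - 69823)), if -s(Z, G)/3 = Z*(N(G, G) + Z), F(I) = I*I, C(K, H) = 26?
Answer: sqrt(-399156 - 28158*sqrt(2)) ≈ 662.55*I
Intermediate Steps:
N(y, O) = sqrt(O**2 + y**2)
F(I) = I**2
s(Z, G) = -3*Z*(Z + sqrt(2)*sqrt(G**2)) (s(Z, G) = -3*Z*(sqrt(G**2 + G**2) + Z) = -3*Z*(sqrt(2*G**2) + Z) = -3*Z*(sqrt(2)*sqrt(G**2) + Z) = -3*Z*(Z + sqrt(2)*sqrt(G**2)))
sqrt(s(F(19), C(17, -10)) + (61630 - 69823)) = sqrt(-3*19**2*(19**2 + sqrt(2)*sqrt(26**2)) + (61630 - 69823)) = sqrt(-3*361*(361 + sqrt(2)*sqrt(676)) - 8193) = sqrt(-3*361*(361 + sqrt(2)*26) - 8193) = sqrt(-3*361*(361 + 26*sqrt(2)) - 8193) = sqrt((-390963 - 28158*sqrt(2)) - 8193) = sqrt(-399156 - 28158*sqrt(2))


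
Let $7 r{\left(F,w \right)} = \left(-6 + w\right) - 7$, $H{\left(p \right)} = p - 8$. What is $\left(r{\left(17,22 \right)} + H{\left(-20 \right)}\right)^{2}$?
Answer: $\frac{34969}{49} \approx 713.65$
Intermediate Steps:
$H{\left(p \right)} = -8 + p$
$r{\left(F,w \right)} = - \frac{13}{7} + \frac{w}{7}$ ($r{\left(F,w \right)} = \frac{\left(-6 + w\right) - 7}{7} = \frac{-13 + w}{7} = - \frac{13}{7} + \frac{w}{7}$)
$\left(r{\left(17,22 \right)} + H{\left(-20 \right)}\right)^{2} = \left(\left(- \frac{13}{7} + \frac{1}{7} \cdot 22\right) - 28\right)^{2} = \left(\left(- \frac{13}{7} + \frac{22}{7}\right) - 28\right)^{2} = \left(\frac{9}{7} - 28\right)^{2} = \left(- \frac{187}{7}\right)^{2} = \frac{34969}{49}$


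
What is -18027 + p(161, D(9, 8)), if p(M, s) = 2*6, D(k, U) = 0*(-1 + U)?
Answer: -18015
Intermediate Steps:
D(k, U) = 0
p(M, s) = 12
-18027 + p(161, D(9, 8)) = -18027 + 12 = -18015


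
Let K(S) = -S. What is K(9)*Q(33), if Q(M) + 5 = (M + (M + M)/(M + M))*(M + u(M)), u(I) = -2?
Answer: -9441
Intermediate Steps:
Q(M) = -5 + (1 + M)*(-2 + M) (Q(M) = -5 + (M + (M + M)/(M + M))*(M - 2) = -5 + (M + (2*M)/((2*M)))*(-2 + M) = -5 + (M + (2*M)*(1/(2*M)))*(-2 + M) = -5 + (M + 1)*(-2 + M) = -5 + (1 + M)*(-2 + M))
K(9)*Q(33) = (-1*9)*(-7 + 33² - 1*33) = -9*(-7 + 1089 - 33) = -9*1049 = -9441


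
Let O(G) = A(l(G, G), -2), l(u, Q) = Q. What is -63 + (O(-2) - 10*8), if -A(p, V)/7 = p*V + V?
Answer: -157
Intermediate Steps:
A(p, V) = -7*V - 7*V*p (A(p, V) = -7*(p*V + V) = -7*(V*p + V) = -7*(V + V*p) = -7*V - 7*V*p)
O(G) = 14 + 14*G (O(G) = -7*(-2)*(1 + G) = 14 + 14*G)
-63 + (O(-2) - 10*8) = -63 + ((14 + 14*(-2)) - 10*8) = -63 + ((14 - 28) - 80) = -63 + (-14 - 80) = -63 - 94 = -157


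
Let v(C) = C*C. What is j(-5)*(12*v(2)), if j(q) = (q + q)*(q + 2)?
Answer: 1440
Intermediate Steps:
v(C) = C**2
j(q) = 2*q*(2 + q) (j(q) = (2*q)*(2 + q) = 2*q*(2 + q))
j(-5)*(12*v(2)) = (2*(-5)*(2 - 5))*(12*2**2) = (2*(-5)*(-3))*(12*4) = 30*48 = 1440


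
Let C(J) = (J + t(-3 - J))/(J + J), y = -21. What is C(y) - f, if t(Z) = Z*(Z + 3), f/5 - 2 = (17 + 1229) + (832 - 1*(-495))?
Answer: -25767/2 ≈ -12884.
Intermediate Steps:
f = 12875 (f = 10 + 5*((17 + 1229) + (832 - 1*(-495))) = 10 + 5*(1246 + (832 + 495)) = 10 + 5*(1246 + 1327) = 10 + 5*2573 = 10 + 12865 = 12875)
t(Z) = Z*(3 + Z)
C(J) = (J - J*(-3 - J))/(2*J) (C(J) = (J + (-3 - J)*(3 + (-3 - J)))/(J + J) = (J + (-3 - J)*(-J))/((2*J)) = (J - J*(-3 - J))*(1/(2*J)) = (J - J*(-3 - J))/(2*J))
C(y) - f = (2 + (½)*(-21)) - 1*12875 = (2 - 21/2) - 12875 = -17/2 - 12875 = -25767/2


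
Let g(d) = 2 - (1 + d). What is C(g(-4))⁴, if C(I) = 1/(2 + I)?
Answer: 1/2401 ≈ 0.00041649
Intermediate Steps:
g(d) = 1 - d (g(d) = 2 + (-1 - d) = 1 - d)
C(g(-4))⁴ = (1/(2 + (1 - 1*(-4))))⁴ = (1/(2 + (1 + 4)))⁴ = (1/(2 + 5))⁴ = (1/7)⁴ = (⅐)⁴ = 1/2401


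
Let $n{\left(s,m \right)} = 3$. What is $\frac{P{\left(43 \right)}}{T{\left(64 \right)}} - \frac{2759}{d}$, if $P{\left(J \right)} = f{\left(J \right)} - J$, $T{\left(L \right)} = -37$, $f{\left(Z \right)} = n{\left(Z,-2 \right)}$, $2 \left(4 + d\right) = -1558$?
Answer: $\frac{133403}{28971} \approx 4.6047$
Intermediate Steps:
$d = -783$ ($d = -4 + \frac{1}{2} \left(-1558\right) = -4 - 779 = -783$)
$f{\left(Z \right)} = 3$
$P{\left(J \right)} = 3 - J$
$\frac{P{\left(43 \right)}}{T{\left(64 \right)}} - \frac{2759}{d} = \frac{3 - 43}{-37} - \frac{2759}{-783} = \left(3 - 43\right) \left(- \frac{1}{37}\right) - - \frac{2759}{783} = \left(-40\right) \left(- \frac{1}{37}\right) + \frac{2759}{783} = \frac{40}{37} + \frac{2759}{783} = \frac{133403}{28971}$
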